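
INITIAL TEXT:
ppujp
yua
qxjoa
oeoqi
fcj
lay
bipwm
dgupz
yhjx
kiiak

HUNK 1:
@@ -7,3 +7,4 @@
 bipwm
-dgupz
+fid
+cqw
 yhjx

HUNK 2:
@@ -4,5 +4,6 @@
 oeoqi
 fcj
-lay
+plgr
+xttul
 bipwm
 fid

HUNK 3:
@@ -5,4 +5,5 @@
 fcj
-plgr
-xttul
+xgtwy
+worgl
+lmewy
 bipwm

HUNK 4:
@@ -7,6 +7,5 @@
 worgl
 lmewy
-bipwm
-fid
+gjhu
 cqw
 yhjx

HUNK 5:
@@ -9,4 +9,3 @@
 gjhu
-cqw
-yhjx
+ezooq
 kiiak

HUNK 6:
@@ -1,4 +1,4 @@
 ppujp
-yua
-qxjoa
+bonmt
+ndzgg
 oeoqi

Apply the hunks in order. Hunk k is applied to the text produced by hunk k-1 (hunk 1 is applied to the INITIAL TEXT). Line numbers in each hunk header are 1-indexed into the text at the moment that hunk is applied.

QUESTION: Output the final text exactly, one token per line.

Answer: ppujp
bonmt
ndzgg
oeoqi
fcj
xgtwy
worgl
lmewy
gjhu
ezooq
kiiak

Derivation:
Hunk 1: at line 7 remove [dgupz] add [fid,cqw] -> 11 lines: ppujp yua qxjoa oeoqi fcj lay bipwm fid cqw yhjx kiiak
Hunk 2: at line 4 remove [lay] add [plgr,xttul] -> 12 lines: ppujp yua qxjoa oeoqi fcj plgr xttul bipwm fid cqw yhjx kiiak
Hunk 3: at line 5 remove [plgr,xttul] add [xgtwy,worgl,lmewy] -> 13 lines: ppujp yua qxjoa oeoqi fcj xgtwy worgl lmewy bipwm fid cqw yhjx kiiak
Hunk 4: at line 7 remove [bipwm,fid] add [gjhu] -> 12 lines: ppujp yua qxjoa oeoqi fcj xgtwy worgl lmewy gjhu cqw yhjx kiiak
Hunk 5: at line 9 remove [cqw,yhjx] add [ezooq] -> 11 lines: ppujp yua qxjoa oeoqi fcj xgtwy worgl lmewy gjhu ezooq kiiak
Hunk 6: at line 1 remove [yua,qxjoa] add [bonmt,ndzgg] -> 11 lines: ppujp bonmt ndzgg oeoqi fcj xgtwy worgl lmewy gjhu ezooq kiiak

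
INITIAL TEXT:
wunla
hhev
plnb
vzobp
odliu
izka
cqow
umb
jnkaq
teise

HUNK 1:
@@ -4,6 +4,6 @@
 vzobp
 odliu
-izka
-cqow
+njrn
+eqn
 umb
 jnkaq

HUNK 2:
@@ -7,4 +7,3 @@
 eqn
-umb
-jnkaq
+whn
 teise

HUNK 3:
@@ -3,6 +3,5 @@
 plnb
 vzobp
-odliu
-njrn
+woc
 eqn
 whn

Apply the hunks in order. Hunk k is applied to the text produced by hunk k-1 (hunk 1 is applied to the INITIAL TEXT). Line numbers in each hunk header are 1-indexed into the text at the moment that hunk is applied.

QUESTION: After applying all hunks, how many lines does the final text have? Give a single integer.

Answer: 8

Derivation:
Hunk 1: at line 4 remove [izka,cqow] add [njrn,eqn] -> 10 lines: wunla hhev plnb vzobp odliu njrn eqn umb jnkaq teise
Hunk 2: at line 7 remove [umb,jnkaq] add [whn] -> 9 lines: wunla hhev plnb vzobp odliu njrn eqn whn teise
Hunk 3: at line 3 remove [odliu,njrn] add [woc] -> 8 lines: wunla hhev plnb vzobp woc eqn whn teise
Final line count: 8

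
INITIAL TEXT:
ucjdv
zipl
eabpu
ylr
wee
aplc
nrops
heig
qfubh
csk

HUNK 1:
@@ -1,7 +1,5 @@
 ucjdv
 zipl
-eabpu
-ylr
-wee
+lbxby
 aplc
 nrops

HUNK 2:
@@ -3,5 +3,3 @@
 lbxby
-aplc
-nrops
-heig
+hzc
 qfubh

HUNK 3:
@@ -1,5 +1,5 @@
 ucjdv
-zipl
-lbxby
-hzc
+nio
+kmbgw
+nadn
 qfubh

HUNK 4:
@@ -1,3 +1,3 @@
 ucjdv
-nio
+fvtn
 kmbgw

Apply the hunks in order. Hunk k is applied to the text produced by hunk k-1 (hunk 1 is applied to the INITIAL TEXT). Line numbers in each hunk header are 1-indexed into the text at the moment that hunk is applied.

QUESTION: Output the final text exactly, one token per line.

Answer: ucjdv
fvtn
kmbgw
nadn
qfubh
csk

Derivation:
Hunk 1: at line 1 remove [eabpu,ylr,wee] add [lbxby] -> 8 lines: ucjdv zipl lbxby aplc nrops heig qfubh csk
Hunk 2: at line 3 remove [aplc,nrops,heig] add [hzc] -> 6 lines: ucjdv zipl lbxby hzc qfubh csk
Hunk 3: at line 1 remove [zipl,lbxby,hzc] add [nio,kmbgw,nadn] -> 6 lines: ucjdv nio kmbgw nadn qfubh csk
Hunk 4: at line 1 remove [nio] add [fvtn] -> 6 lines: ucjdv fvtn kmbgw nadn qfubh csk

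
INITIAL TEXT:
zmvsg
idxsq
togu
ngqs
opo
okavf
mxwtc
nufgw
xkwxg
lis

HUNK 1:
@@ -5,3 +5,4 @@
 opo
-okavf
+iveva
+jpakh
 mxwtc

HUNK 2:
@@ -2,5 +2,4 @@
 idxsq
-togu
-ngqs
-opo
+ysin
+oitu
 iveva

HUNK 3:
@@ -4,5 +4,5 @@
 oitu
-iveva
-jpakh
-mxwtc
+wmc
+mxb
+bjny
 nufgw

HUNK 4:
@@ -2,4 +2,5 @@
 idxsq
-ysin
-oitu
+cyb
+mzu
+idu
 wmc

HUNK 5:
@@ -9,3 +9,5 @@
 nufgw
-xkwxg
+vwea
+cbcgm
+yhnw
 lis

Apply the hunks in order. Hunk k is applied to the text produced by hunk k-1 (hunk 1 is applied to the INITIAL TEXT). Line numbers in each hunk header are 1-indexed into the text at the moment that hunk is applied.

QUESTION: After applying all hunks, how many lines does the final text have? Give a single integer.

Hunk 1: at line 5 remove [okavf] add [iveva,jpakh] -> 11 lines: zmvsg idxsq togu ngqs opo iveva jpakh mxwtc nufgw xkwxg lis
Hunk 2: at line 2 remove [togu,ngqs,opo] add [ysin,oitu] -> 10 lines: zmvsg idxsq ysin oitu iveva jpakh mxwtc nufgw xkwxg lis
Hunk 3: at line 4 remove [iveva,jpakh,mxwtc] add [wmc,mxb,bjny] -> 10 lines: zmvsg idxsq ysin oitu wmc mxb bjny nufgw xkwxg lis
Hunk 4: at line 2 remove [ysin,oitu] add [cyb,mzu,idu] -> 11 lines: zmvsg idxsq cyb mzu idu wmc mxb bjny nufgw xkwxg lis
Hunk 5: at line 9 remove [xkwxg] add [vwea,cbcgm,yhnw] -> 13 lines: zmvsg idxsq cyb mzu idu wmc mxb bjny nufgw vwea cbcgm yhnw lis
Final line count: 13

Answer: 13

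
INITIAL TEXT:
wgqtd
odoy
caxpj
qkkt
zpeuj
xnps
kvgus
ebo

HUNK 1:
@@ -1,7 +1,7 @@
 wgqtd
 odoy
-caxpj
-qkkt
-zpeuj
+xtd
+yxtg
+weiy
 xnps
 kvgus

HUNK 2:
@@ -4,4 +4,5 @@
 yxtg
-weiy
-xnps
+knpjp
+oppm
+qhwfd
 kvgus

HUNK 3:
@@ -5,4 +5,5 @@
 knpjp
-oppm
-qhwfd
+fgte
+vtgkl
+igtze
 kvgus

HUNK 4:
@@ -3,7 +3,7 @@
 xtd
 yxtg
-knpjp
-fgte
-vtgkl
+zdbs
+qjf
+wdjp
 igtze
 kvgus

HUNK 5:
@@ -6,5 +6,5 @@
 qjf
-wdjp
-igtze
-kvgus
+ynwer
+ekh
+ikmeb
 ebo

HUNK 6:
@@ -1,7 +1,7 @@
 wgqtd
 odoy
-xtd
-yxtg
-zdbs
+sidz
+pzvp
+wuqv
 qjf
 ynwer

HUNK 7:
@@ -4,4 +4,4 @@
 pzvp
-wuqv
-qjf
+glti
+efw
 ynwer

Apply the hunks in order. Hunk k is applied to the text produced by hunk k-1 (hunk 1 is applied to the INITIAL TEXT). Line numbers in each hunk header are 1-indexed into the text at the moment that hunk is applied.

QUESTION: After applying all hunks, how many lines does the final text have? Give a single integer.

Hunk 1: at line 1 remove [caxpj,qkkt,zpeuj] add [xtd,yxtg,weiy] -> 8 lines: wgqtd odoy xtd yxtg weiy xnps kvgus ebo
Hunk 2: at line 4 remove [weiy,xnps] add [knpjp,oppm,qhwfd] -> 9 lines: wgqtd odoy xtd yxtg knpjp oppm qhwfd kvgus ebo
Hunk 3: at line 5 remove [oppm,qhwfd] add [fgte,vtgkl,igtze] -> 10 lines: wgqtd odoy xtd yxtg knpjp fgte vtgkl igtze kvgus ebo
Hunk 4: at line 3 remove [knpjp,fgte,vtgkl] add [zdbs,qjf,wdjp] -> 10 lines: wgqtd odoy xtd yxtg zdbs qjf wdjp igtze kvgus ebo
Hunk 5: at line 6 remove [wdjp,igtze,kvgus] add [ynwer,ekh,ikmeb] -> 10 lines: wgqtd odoy xtd yxtg zdbs qjf ynwer ekh ikmeb ebo
Hunk 6: at line 1 remove [xtd,yxtg,zdbs] add [sidz,pzvp,wuqv] -> 10 lines: wgqtd odoy sidz pzvp wuqv qjf ynwer ekh ikmeb ebo
Hunk 7: at line 4 remove [wuqv,qjf] add [glti,efw] -> 10 lines: wgqtd odoy sidz pzvp glti efw ynwer ekh ikmeb ebo
Final line count: 10

Answer: 10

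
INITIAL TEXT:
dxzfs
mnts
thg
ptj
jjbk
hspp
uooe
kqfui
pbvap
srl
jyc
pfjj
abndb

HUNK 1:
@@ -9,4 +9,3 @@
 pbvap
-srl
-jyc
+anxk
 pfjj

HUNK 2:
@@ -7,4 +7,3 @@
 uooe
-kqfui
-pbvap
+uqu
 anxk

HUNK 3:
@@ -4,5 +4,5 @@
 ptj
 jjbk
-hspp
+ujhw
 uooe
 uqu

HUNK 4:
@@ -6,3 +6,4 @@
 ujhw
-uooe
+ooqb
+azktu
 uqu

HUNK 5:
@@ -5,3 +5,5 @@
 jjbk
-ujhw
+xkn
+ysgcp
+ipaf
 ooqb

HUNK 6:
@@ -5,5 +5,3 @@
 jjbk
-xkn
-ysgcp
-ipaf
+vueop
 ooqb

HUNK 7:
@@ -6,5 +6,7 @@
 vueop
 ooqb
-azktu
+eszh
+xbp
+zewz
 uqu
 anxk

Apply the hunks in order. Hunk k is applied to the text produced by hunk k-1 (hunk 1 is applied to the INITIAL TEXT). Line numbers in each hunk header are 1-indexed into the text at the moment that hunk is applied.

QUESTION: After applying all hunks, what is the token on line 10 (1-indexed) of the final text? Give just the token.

Answer: zewz

Derivation:
Hunk 1: at line 9 remove [srl,jyc] add [anxk] -> 12 lines: dxzfs mnts thg ptj jjbk hspp uooe kqfui pbvap anxk pfjj abndb
Hunk 2: at line 7 remove [kqfui,pbvap] add [uqu] -> 11 lines: dxzfs mnts thg ptj jjbk hspp uooe uqu anxk pfjj abndb
Hunk 3: at line 4 remove [hspp] add [ujhw] -> 11 lines: dxzfs mnts thg ptj jjbk ujhw uooe uqu anxk pfjj abndb
Hunk 4: at line 6 remove [uooe] add [ooqb,azktu] -> 12 lines: dxzfs mnts thg ptj jjbk ujhw ooqb azktu uqu anxk pfjj abndb
Hunk 5: at line 5 remove [ujhw] add [xkn,ysgcp,ipaf] -> 14 lines: dxzfs mnts thg ptj jjbk xkn ysgcp ipaf ooqb azktu uqu anxk pfjj abndb
Hunk 6: at line 5 remove [xkn,ysgcp,ipaf] add [vueop] -> 12 lines: dxzfs mnts thg ptj jjbk vueop ooqb azktu uqu anxk pfjj abndb
Hunk 7: at line 6 remove [azktu] add [eszh,xbp,zewz] -> 14 lines: dxzfs mnts thg ptj jjbk vueop ooqb eszh xbp zewz uqu anxk pfjj abndb
Final line 10: zewz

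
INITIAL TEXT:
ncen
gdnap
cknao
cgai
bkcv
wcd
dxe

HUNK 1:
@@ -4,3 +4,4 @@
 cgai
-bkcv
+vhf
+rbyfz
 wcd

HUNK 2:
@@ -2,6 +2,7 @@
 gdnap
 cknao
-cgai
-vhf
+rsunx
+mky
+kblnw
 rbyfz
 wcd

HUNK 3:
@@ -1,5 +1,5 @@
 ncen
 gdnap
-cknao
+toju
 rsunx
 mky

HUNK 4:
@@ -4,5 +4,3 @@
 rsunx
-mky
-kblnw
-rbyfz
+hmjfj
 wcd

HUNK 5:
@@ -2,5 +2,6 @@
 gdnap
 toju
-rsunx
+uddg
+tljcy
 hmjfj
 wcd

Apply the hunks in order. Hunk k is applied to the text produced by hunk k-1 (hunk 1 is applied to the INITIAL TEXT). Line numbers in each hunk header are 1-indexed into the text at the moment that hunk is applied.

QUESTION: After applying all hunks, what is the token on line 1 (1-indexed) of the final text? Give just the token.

Hunk 1: at line 4 remove [bkcv] add [vhf,rbyfz] -> 8 lines: ncen gdnap cknao cgai vhf rbyfz wcd dxe
Hunk 2: at line 2 remove [cgai,vhf] add [rsunx,mky,kblnw] -> 9 lines: ncen gdnap cknao rsunx mky kblnw rbyfz wcd dxe
Hunk 3: at line 1 remove [cknao] add [toju] -> 9 lines: ncen gdnap toju rsunx mky kblnw rbyfz wcd dxe
Hunk 4: at line 4 remove [mky,kblnw,rbyfz] add [hmjfj] -> 7 lines: ncen gdnap toju rsunx hmjfj wcd dxe
Hunk 5: at line 2 remove [rsunx] add [uddg,tljcy] -> 8 lines: ncen gdnap toju uddg tljcy hmjfj wcd dxe
Final line 1: ncen

Answer: ncen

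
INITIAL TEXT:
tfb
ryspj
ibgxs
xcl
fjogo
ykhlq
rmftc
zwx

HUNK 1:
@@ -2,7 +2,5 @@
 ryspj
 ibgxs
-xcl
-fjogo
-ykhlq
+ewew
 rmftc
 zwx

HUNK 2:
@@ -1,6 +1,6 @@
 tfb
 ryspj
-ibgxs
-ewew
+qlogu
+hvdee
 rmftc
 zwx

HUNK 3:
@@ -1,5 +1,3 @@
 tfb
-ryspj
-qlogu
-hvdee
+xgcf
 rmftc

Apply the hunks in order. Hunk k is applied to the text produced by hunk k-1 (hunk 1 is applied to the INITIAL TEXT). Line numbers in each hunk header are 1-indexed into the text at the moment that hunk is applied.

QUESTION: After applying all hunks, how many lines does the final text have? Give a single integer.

Answer: 4

Derivation:
Hunk 1: at line 2 remove [xcl,fjogo,ykhlq] add [ewew] -> 6 lines: tfb ryspj ibgxs ewew rmftc zwx
Hunk 2: at line 1 remove [ibgxs,ewew] add [qlogu,hvdee] -> 6 lines: tfb ryspj qlogu hvdee rmftc zwx
Hunk 3: at line 1 remove [ryspj,qlogu,hvdee] add [xgcf] -> 4 lines: tfb xgcf rmftc zwx
Final line count: 4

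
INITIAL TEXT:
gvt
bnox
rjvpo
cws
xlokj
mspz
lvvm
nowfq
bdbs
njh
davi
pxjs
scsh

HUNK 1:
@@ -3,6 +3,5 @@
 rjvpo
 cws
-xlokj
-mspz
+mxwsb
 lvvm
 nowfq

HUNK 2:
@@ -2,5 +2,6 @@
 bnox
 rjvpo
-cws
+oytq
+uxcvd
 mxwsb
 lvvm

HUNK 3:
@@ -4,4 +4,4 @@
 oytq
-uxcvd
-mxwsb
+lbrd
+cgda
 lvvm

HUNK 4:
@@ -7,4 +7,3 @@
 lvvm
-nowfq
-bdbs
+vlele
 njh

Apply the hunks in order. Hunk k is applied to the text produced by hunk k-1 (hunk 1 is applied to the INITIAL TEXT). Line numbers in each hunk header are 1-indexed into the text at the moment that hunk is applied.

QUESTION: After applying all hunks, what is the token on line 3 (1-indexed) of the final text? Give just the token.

Hunk 1: at line 3 remove [xlokj,mspz] add [mxwsb] -> 12 lines: gvt bnox rjvpo cws mxwsb lvvm nowfq bdbs njh davi pxjs scsh
Hunk 2: at line 2 remove [cws] add [oytq,uxcvd] -> 13 lines: gvt bnox rjvpo oytq uxcvd mxwsb lvvm nowfq bdbs njh davi pxjs scsh
Hunk 3: at line 4 remove [uxcvd,mxwsb] add [lbrd,cgda] -> 13 lines: gvt bnox rjvpo oytq lbrd cgda lvvm nowfq bdbs njh davi pxjs scsh
Hunk 4: at line 7 remove [nowfq,bdbs] add [vlele] -> 12 lines: gvt bnox rjvpo oytq lbrd cgda lvvm vlele njh davi pxjs scsh
Final line 3: rjvpo

Answer: rjvpo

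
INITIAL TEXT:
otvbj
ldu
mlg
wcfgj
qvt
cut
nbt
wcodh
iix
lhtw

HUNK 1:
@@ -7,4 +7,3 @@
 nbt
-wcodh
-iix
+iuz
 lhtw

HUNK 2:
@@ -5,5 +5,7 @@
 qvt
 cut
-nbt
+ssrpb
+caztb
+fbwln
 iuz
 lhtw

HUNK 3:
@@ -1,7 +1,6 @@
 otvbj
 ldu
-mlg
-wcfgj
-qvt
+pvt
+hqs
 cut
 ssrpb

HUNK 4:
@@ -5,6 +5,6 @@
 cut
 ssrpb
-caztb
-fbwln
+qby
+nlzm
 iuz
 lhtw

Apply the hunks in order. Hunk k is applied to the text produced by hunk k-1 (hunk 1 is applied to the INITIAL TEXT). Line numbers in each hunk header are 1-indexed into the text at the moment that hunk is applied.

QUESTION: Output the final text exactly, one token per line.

Hunk 1: at line 7 remove [wcodh,iix] add [iuz] -> 9 lines: otvbj ldu mlg wcfgj qvt cut nbt iuz lhtw
Hunk 2: at line 5 remove [nbt] add [ssrpb,caztb,fbwln] -> 11 lines: otvbj ldu mlg wcfgj qvt cut ssrpb caztb fbwln iuz lhtw
Hunk 3: at line 1 remove [mlg,wcfgj,qvt] add [pvt,hqs] -> 10 lines: otvbj ldu pvt hqs cut ssrpb caztb fbwln iuz lhtw
Hunk 4: at line 5 remove [caztb,fbwln] add [qby,nlzm] -> 10 lines: otvbj ldu pvt hqs cut ssrpb qby nlzm iuz lhtw

Answer: otvbj
ldu
pvt
hqs
cut
ssrpb
qby
nlzm
iuz
lhtw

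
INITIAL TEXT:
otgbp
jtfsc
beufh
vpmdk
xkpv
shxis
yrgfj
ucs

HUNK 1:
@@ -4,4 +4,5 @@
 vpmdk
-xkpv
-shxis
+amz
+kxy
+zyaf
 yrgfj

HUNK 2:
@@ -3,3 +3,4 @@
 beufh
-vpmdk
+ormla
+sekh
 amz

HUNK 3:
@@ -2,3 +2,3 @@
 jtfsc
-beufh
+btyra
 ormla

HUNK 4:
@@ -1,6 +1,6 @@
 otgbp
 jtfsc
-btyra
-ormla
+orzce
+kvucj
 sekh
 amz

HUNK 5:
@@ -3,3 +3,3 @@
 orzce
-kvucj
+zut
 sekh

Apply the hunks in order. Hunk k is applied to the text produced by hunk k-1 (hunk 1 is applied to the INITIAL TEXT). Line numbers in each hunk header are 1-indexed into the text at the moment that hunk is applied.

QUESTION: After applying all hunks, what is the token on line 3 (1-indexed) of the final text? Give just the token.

Answer: orzce

Derivation:
Hunk 1: at line 4 remove [xkpv,shxis] add [amz,kxy,zyaf] -> 9 lines: otgbp jtfsc beufh vpmdk amz kxy zyaf yrgfj ucs
Hunk 2: at line 3 remove [vpmdk] add [ormla,sekh] -> 10 lines: otgbp jtfsc beufh ormla sekh amz kxy zyaf yrgfj ucs
Hunk 3: at line 2 remove [beufh] add [btyra] -> 10 lines: otgbp jtfsc btyra ormla sekh amz kxy zyaf yrgfj ucs
Hunk 4: at line 1 remove [btyra,ormla] add [orzce,kvucj] -> 10 lines: otgbp jtfsc orzce kvucj sekh amz kxy zyaf yrgfj ucs
Hunk 5: at line 3 remove [kvucj] add [zut] -> 10 lines: otgbp jtfsc orzce zut sekh amz kxy zyaf yrgfj ucs
Final line 3: orzce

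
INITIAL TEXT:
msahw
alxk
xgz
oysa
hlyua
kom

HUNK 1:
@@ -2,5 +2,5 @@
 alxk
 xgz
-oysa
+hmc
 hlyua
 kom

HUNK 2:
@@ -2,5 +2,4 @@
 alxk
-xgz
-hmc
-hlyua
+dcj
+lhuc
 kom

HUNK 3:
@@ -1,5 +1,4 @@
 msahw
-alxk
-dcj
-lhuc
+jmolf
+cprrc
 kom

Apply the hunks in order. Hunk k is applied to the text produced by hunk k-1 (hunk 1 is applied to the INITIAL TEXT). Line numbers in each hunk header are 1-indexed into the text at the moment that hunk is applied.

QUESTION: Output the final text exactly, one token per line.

Hunk 1: at line 2 remove [oysa] add [hmc] -> 6 lines: msahw alxk xgz hmc hlyua kom
Hunk 2: at line 2 remove [xgz,hmc,hlyua] add [dcj,lhuc] -> 5 lines: msahw alxk dcj lhuc kom
Hunk 3: at line 1 remove [alxk,dcj,lhuc] add [jmolf,cprrc] -> 4 lines: msahw jmolf cprrc kom

Answer: msahw
jmolf
cprrc
kom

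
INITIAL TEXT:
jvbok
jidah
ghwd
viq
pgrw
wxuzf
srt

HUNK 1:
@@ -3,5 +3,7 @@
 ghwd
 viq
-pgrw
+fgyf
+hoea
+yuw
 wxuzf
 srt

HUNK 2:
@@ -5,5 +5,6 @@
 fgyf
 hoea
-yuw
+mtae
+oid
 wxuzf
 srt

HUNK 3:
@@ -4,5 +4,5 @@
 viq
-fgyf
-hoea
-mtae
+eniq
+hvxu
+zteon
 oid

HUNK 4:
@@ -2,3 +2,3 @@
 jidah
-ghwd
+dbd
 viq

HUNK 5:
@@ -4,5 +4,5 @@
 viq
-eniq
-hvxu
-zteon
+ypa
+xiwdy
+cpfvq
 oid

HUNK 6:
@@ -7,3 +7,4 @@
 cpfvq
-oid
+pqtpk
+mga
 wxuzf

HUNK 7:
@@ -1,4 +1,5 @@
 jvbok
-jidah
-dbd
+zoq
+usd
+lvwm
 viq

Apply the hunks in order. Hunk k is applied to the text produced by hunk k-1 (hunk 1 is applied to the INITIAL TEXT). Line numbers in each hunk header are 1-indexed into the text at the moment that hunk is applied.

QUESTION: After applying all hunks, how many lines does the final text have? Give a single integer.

Hunk 1: at line 3 remove [pgrw] add [fgyf,hoea,yuw] -> 9 lines: jvbok jidah ghwd viq fgyf hoea yuw wxuzf srt
Hunk 2: at line 5 remove [yuw] add [mtae,oid] -> 10 lines: jvbok jidah ghwd viq fgyf hoea mtae oid wxuzf srt
Hunk 3: at line 4 remove [fgyf,hoea,mtae] add [eniq,hvxu,zteon] -> 10 lines: jvbok jidah ghwd viq eniq hvxu zteon oid wxuzf srt
Hunk 4: at line 2 remove [ghwd] add [dbd] -> 10 lines: jvbok jidah dbd viq eniq hvxu zteon oid wxuzf srt
Hunk 5: at line 4 remove [eniq,hvxu,zteon] add [ypa,xiwdy,cpfvq] -> 10 lines: jvbok jidah dbd viq ypa xiwdy cpfvq oid wxuzf srt
Hunk 6: at line 7 remove [oid] add [pqtpk,mga] -> 11 lines: jvbok jidah dbd viq ypa xiwdy cpfvq pqtpk mga wxuzf srt
Hunk 7: at line 1 remove [jidah,dbd] add [zoq,usd,lvwm] -> 12 lines: jvbok zoq usd lvwm viq ypa xiwdy cpfvq pqtpk mga wxuzf srt
Final line count: 12

Answer: 12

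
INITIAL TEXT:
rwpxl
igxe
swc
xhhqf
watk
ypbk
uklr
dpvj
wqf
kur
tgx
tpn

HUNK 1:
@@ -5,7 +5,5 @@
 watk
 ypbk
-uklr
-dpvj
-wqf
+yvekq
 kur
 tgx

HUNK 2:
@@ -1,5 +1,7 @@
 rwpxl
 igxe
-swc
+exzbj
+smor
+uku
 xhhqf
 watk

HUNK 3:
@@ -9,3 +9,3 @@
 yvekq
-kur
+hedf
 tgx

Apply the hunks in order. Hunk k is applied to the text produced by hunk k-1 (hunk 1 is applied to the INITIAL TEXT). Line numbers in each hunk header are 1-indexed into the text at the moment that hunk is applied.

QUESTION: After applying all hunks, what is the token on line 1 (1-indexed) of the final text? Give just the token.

Hunk 1: at line 5 remove [uklr,dpvj,wqf] add [yvekq] -> 10 lines: rwpxl igxe swc xhhqf watk ypbk yvekq kur tgx tpn
Hunk 2: at line 1 remove [swc] add [exzbj,smor,uku] -> 12 lines: rwpxl igxe exzbj smor uku xhhqf watk ypbk yvekq kur tgx tpn
Hunk 3: at line 9 remove [kur] add [hedf] -> 12 lines: rwpxl igxe exzbj smor uku xhhqf watk ypbk yvekq hedf tgx tpn
Final line 1: rwpxl

Answer: rwpxl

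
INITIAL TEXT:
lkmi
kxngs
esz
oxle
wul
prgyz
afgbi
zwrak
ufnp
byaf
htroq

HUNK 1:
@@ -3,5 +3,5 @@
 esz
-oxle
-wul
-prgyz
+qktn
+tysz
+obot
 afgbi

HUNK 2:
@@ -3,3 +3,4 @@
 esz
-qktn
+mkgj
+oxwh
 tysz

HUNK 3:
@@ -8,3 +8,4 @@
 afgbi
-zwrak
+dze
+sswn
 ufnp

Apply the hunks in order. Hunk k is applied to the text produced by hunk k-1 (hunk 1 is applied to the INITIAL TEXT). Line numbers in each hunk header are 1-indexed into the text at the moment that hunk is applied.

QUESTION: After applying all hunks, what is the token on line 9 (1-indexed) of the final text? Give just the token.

Hunk 1: at line 3 remove [oxle,wul,prgyz] add [qktn,tysz,obot] -> 11 lines: lkmi kxngs esz qktn tysz obot afgbi zwrak ufnp byaf htroq
Hunk 2: at line 3 remove [qktn] add [mkgj,oxwh] -> 12 lines: lkmi kxngs esz mkgj oxwh tysz obot afgbi zwrak ufnp byaf htroq
Hunk 3: at line 8 remove [zwrak] add [dze,sswn] -> 13 lines: lkmi kxngs esz mkgj oxwh tysz obot afgbi dze sswn ufnp byaf htroq
Final line 9: dze

Answer: dze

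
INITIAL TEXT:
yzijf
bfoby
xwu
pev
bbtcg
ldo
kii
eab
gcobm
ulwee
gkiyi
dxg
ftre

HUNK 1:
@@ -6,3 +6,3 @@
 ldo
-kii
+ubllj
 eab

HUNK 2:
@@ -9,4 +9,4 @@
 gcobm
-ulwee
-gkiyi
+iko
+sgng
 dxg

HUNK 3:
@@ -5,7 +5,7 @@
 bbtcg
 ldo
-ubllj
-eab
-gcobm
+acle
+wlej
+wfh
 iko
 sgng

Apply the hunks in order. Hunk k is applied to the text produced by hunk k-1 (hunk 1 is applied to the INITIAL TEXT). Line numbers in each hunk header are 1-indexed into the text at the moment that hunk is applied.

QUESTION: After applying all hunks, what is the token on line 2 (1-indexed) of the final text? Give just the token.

Hunk 1: at line 6 remove [kii] add [ubllj] -> 13 lines: yzijf bfoby xwu pev bbtcg ldo ubllj eab gcobm ulwee gkiyi dxg ftre
Hunk 2: at line 9 remove [ulwee,gkiyi] add [iko,sgng] -> 13 lines: yzijf bfoby xwu pev bbtcg ldo ubllj eab gcobm iko sgng dxg ftre
Hunk 3: at line 5 remove [ubllj,eab,gcobm] add [acle,wlej,wfh] -> 13 lines: yzijf bfoby xwu pev bbtcg ldo acle wlej wfh iko sgng dxg ftre
Final line 2: bfoby

Answer: bfoby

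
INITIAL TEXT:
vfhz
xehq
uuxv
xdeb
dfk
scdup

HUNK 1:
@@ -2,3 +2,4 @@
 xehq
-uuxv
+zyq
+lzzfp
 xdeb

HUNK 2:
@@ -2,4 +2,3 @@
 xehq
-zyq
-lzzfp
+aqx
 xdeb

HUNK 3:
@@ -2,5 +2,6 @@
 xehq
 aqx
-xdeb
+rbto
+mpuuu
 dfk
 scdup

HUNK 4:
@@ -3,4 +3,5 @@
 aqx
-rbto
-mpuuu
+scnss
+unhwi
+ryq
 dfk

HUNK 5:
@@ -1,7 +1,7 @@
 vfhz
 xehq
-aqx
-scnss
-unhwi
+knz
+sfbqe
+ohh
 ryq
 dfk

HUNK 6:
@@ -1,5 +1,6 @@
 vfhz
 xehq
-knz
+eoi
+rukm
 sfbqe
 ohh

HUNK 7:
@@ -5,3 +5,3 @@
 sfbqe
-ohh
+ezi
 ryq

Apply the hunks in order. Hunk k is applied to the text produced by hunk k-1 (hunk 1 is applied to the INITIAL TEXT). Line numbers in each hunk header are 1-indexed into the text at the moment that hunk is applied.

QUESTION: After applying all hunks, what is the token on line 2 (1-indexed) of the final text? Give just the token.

Hunk 1: at line 2 remove [uuxv] add [zyq,lzzfp] -> 7 lines: vfhz xehq zyq lzzfp xdeb dfk scdup
Hunk 2: at line 2 remove [zyq,lzzfp] add [aqx] -> 6 lines: vfhz xehq aqx xdeb dfk scdup
Hunk 3: at line 2 remove [xdeb] add [rbto,mpuuu] -> 7 lines: vfhz xehq aqx rbto mpuuu dfk scdup
Hunk 4: at line 3 remove [rbto,mpuuu] add [scnss,unhwi,ryq] -> 8 lines: vfhz xehq aqx scnss unhwi ryq dfk scdup
Hunk 5: at line 1 remove [aqx,scnss,unhwi] add [knz,sfbqe,ohh] -> 8 lines: vfhz xehq knz sfbqe ohh ryq dfk scdup
Hunk 6: at line 1 remove [knz] add [eoi,rukm] -> 9 lines: vfhz xehq eoi rukm sfbqe ohh ryq dfk scdup
Hunk 7: at line 5 remove [ohh] add [ezi] -> 9 lines: vfhz xehq eoi rukm sfbqe ezi ryq dfk scdup
Final line 2: xehq

Answer: xehq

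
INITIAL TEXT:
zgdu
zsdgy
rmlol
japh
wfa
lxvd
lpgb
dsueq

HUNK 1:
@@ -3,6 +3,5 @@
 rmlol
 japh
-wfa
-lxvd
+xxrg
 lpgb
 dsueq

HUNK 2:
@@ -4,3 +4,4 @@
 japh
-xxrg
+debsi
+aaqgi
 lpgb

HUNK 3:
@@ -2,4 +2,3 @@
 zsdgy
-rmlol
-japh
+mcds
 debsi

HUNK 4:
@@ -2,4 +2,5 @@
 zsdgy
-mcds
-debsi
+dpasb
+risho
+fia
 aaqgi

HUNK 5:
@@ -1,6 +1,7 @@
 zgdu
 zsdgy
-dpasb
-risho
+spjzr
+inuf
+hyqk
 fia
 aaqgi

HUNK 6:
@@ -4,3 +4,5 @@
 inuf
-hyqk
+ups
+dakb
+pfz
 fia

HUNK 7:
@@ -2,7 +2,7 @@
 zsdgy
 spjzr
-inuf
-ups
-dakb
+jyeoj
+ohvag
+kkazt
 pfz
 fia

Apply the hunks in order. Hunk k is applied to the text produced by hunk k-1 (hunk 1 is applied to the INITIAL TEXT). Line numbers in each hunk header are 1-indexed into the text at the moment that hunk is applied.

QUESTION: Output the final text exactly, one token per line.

Hunk 1: at line 3 remove [wfa,lxvd] add [xxrg] -> 7 lines: zgdu zsdgy rmlol japh xxrg lpgb dsueq
Hunk 2: at line 4 remove [xxrg] add [debsi,aaqgi] -> 8 lines: zgdu zsdgy rmlol japh debsi aaqgi lpgb dsueq
Hunk 3: at line 2 remove [rmlol,japh] add [mcds] -> 7 lines: zgdu zsdgy mcds debsi aaqgi lpgb dsueq
Hunk 4: at line 2 remove [mcds,debsi] add [dpasb,risho,fia] -> 8 lines: zgdu zsdgy dpasb risho fia aaqgi lpgb dsueq
Hunk 5: at line 1 remove [dpasb,risho] add [spjzr,inuf,hyqk] -> 9 lines: zgdu zsdgy spjzr inuf hyqk fia aaqgi lpgb dsueq
Hunk 6: at line 4 remove [hyqk] add [ups,dakb,pfz] -> 11 lines: zgdu zsdgy spjzr inuf ups dakb pfz fia aaqgi lpgb dsueq
Hunk 7: at line 2 remove [inuf,ups,dakb] add [jyeoj,ohvag,kkazt] -> 11 lines: zgdu zsdgy spjzr jyeoj ohvag kkazt pfz fia aaqgi lpgb dsueq

Answer: zgdu
zsdgy
spjzr
jyeoj
ohvag
kkazt
pfz
fia
aaqgi
lpgb
dsueq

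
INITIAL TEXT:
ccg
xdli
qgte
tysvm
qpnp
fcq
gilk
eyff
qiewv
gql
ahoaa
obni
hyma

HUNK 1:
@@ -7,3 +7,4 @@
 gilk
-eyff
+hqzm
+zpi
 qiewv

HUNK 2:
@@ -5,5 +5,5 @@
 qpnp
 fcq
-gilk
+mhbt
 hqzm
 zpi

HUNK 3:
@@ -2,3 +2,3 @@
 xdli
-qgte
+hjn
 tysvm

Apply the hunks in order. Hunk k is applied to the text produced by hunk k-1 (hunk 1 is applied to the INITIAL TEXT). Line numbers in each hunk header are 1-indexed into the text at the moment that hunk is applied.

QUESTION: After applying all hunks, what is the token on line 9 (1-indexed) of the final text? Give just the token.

Hunk 1: at line 7 remove [eyff] add [hqzm,zpi] -> 14 lines: ccg xdli qgte tysvm qpnp fcq gilk hqzm zpi qiewv gql ahoaa obni hyma
Hunk 2: at line 5 remove [gilk] add [mhbt] -> 14 lines: ccg xdli qgte tysvm qpnp fcq mhbt hqzm zpi qiewv gql ahoaa obni hyma
Hunk 3: at line 2 remove [qgte] add [hjn] -> 14 lines: ccg xdli hjn tysvm qpnp fcq mhbt hqzm zpi qiewv gql ahoaa obni hyma
Final line 9: zpi

Answer: zpi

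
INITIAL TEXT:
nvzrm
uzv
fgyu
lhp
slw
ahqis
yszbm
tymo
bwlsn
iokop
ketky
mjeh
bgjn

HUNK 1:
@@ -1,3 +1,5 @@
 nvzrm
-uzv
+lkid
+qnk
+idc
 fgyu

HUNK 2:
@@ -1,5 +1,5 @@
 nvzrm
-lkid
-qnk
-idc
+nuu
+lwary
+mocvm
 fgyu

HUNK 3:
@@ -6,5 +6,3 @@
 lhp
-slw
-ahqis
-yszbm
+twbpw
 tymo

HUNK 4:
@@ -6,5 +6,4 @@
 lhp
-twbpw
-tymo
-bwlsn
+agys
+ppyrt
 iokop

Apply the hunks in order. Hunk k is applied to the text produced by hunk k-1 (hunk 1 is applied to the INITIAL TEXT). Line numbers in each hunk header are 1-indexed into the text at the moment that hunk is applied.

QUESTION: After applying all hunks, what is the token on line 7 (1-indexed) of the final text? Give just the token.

Hunk 1: at line 1 remove [uzv] add [lkid,qnk,idc] -> 15 lines: nvzrm lkid qnk idc fgyu lhp slw ahqis yszbm tymo bwlsn iokop ketky mjeh bgjn
Hunk 2: at line 1 remove [lkid,qnk,idc] add [nuu,lwary,mocvm] -> 15 lines: nvzrm nuu lwary mocvm fgyu lhp slw ahqis yszbm tymo bwlsn iokop ketky mjeh bgjn
Hunk 3: at line 6 remove [slw,ahqis,yszbm] add [twbpw] -> 13 lines: nvzrm nuu lwary mocvm fgyu lhp twbpw tymo bwlsn iokop ketky mjeh bgjn
Hunk 4: at line 6 remove [twbpw,tymo,bwlsn] add [agys,ppyrt] -> 12 lines: nvzrm nuu lwary mocvm fgyu lhp agys ppyrt iokop ketky mjeh bgjn
Final line 7: agys

Answer: agys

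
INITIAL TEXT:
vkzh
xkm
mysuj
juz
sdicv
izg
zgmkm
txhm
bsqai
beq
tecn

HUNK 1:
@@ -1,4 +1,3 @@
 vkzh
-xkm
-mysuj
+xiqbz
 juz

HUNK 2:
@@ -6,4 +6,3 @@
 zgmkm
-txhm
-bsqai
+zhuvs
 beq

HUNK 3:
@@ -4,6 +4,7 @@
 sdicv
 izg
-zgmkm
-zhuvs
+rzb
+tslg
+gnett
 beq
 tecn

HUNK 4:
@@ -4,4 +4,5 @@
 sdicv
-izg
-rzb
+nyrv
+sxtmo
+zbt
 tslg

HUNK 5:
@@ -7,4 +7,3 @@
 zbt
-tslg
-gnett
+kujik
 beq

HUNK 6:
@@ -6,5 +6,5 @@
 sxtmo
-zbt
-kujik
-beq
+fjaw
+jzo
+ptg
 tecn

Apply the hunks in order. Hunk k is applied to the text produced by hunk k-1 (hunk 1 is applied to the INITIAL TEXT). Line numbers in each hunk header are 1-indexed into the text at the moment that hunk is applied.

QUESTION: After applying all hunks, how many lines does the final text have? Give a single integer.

Answer: 10

Derivation:
Hunk 1: at line 1 remove [xkm,mysuj] add [xiqbz] -> 10 lines: vkzh xiqbz juz sdicv izg zgmkm txhm bsqai beq tecn
Hunk 2: at line 6 remove [txhm,bsqai] add [zhuvs] -> 9 lines: vkzh xiqbz juz sdicv izg zgmkm zhuvs beq tecn
Hunk 3: at line 4 remove [zgmkm,zhuvs] add [rzb,tslg,gnett] -> 10 lines: vkzh xiqbz juz sdicv izg rzb tslg gnett beq tecn
Hunk 4: at line 4 remove [izg,rzb] add [nyrv,sxtmo,zbt] -> 11 lines: vkzh xiqbz juz sdicv nyrv sxtmo zbt tslg gnett beq tecn
Hunk 5: at line 7 remove [tslg,gnett] add [kujik] -> 10 lines: vkzh xiqbz juz sdicv nyrv sxtmo zbt kujik beq tecn
Hunk 6: at line 6 remove [zbt,kujik,beq] add [fjaw,jzo,ptg] -> 10 lines: vkzh xiqbz juz sdicv nyrv sxtmo fjaw jzo ptg tecn
Final line count: 10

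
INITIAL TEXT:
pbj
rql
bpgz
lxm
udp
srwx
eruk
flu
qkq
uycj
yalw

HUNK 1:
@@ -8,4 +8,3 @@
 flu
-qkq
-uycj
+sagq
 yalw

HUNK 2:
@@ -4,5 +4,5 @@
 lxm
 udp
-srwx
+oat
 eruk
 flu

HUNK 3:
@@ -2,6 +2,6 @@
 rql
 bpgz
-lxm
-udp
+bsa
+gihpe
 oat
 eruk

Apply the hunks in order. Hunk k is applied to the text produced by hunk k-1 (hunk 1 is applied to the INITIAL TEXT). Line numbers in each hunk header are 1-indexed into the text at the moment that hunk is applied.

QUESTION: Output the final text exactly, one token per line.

Hunk 1: at line 8 remove [qkq,uycj] add [sagq] -> 10 lines: pbj rql bpgz lxm udp srwx eruk flu sagq yalw
Hunk 2: at line 4 remove [srwx] add [oat] -> 10 lines: pbj rql bpgz lxm udp oat eruk flu sagq yalw
Hunk 3: at line 2 remove [lxm,udp] add [bsa,gihpe] -> 10 lines: pbj rql bpgz bsa gihpe oat eruk flu sagq yalw

Answer: pbj
rql
bpgz
bsa
gihpe
oat
eruk
flu
sagq
yalw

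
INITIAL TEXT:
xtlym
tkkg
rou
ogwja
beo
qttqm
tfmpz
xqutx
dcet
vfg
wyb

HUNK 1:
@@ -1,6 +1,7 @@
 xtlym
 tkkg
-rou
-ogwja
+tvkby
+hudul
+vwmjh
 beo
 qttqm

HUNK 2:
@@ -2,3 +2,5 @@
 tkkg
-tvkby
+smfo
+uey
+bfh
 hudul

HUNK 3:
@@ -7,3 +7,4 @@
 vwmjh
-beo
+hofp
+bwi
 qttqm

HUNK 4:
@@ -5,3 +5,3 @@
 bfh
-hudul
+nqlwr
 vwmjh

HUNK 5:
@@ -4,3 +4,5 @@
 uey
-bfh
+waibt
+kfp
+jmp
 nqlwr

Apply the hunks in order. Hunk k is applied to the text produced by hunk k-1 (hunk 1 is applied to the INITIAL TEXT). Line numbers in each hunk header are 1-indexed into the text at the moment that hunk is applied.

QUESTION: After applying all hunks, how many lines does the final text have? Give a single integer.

Hunk 1: at line 1 remove [rou,ogwja] add [tvkby,hudul,vwmjh] -> 12 lines: xtlym tkkg tvkby hudul vwmjh beo qttqm tfmpz xqutx dcet vfg wyb
Hunk 2: at line 2 remove [tvkby] add [smfo,uey,bfh] -> 14 lines: xtlym tkkg smfo uey bfh hudul vwmjh beo qttqm tfmpz xqutx dcet vfg wyb
Hunk 3: at line 7 remove [beo] add [hofp,bwi] -> 15 lines: xtlym tkkg smfo uey bfh hudul vwmjh hofp bwi qttqm tfmpz xqutx dcet vfg wyb
Hunk 4: at line 5 remove [hudul] add [nqlwr] -> 15 lines: xtlym tkkg smfo uey bfh nqlwr vwmjh hofp bwi qttqm tfmpz xqutx dcet vfg wyb
Hunk 5: at line 4 remove [bfh] add [waibt,kfp,jmp] -> 17 lines: xtlym tkkg smfo uey waibt kfp jmp nqlwr vwmjh hofp bwi qttqm tfmpz xqutx dcet vfg wyb
Final line count: 17

Answer: 17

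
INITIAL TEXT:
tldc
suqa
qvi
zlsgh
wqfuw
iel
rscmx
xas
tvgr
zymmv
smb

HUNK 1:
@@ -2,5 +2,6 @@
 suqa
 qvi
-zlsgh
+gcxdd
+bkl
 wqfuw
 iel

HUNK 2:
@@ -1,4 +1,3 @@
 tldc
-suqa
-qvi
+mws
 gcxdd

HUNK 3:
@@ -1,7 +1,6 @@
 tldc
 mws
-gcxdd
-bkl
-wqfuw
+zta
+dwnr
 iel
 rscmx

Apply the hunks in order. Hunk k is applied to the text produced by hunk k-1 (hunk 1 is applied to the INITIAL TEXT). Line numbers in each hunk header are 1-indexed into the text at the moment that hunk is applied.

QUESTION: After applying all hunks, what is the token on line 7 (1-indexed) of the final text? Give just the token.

Answer: xas

Derivation:
Hunk 1: at line 2 remove [zlsgh] add [gcxdd,bkl] -> 12 lines: tldc suqa qvi gcxdd bkl wqfuw iel rscmx xas tvgr zymmv smb
Hunk 2: at line 1 remove [suqa,qvi] add [mws] -> 11 lines: tldc mws gcxdd bkl wqfuw iel rscmx xas tvgr zymmv smb
Hunk 3: at line 1 remove [gcxdd,bkl,wqfuw] add [zta,dwnr] -> 10 lines: tldc mws zta dwnr iel rscmx xas tvgr zymmv smb
Final line 7: xas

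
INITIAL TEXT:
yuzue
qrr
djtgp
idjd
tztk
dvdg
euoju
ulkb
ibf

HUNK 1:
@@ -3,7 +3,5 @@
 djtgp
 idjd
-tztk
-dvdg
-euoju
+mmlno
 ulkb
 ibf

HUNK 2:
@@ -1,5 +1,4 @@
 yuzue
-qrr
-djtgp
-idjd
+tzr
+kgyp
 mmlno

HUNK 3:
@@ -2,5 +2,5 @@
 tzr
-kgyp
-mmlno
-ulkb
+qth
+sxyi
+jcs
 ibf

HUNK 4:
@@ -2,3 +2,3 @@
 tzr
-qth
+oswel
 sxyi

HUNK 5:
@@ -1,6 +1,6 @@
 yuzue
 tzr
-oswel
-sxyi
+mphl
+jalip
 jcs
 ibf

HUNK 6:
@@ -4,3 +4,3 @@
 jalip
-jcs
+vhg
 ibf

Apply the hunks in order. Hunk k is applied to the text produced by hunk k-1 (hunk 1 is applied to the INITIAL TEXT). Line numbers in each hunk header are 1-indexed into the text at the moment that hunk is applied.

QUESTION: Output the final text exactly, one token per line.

Answer: yuzue
tzr
mphl
jalip
vhg
ibf

Derivation:
Hunk 1: at line 3 remove [tztk,dvdg,euoju] add [mmlno] -> 7 lines: yuzue qrr djtgp idjd mmlno ulkb ibf
Hunk 2: at line 1 remove [qrr,djtgp,idjd] add [tzr,kgyp] -> 6 lines: yuzue tzr kgyp mmlno ulkb ibf
Hunk 3: at line 2 remove [kgyp,mmlno,ulkb] add [qth,sxyi,jcs] -> 6 lines: yuzue tzr qth sxyi jcs ibf
Hunk 4: at line 2 remove [qth] add [oswel] -> 6 lines: yuzue tzr oswel sxyi jcs ibf
Hunk 5: at line 1 remove [oswel,sxyi] add [mphl,jalip] -> 6 lines: yuzue tzr mphl jalip jcs ibf
Hunk 6: at line 4 remove [jcs] add [vhg] -> 6 lines: yuzue tzr mphl jalip vhg ibf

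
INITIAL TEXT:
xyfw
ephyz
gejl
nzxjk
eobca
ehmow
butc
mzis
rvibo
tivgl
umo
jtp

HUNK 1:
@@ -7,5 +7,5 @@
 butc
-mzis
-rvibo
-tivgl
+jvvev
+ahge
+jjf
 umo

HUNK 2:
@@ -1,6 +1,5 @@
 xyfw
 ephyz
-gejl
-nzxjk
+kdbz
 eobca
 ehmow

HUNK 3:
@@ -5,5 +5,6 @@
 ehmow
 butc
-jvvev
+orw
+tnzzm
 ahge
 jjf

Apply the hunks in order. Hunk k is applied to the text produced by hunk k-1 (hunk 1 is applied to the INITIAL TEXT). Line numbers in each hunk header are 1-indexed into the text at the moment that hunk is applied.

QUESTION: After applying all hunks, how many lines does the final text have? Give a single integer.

Answer: 12

Derivation:
Hunk 1: at line 7 remove [mzis,rvibo,tivgl] add [jvvev,ahge,jjf] -> 12 lines: xyfw ephyz gejl nzxjk eobca ehmow butc jvvev ahge jjf umo jtp
Hunk 2: at line 1 remove [gejl,nzxjk] add [kdbz] -> 11 lines: xyfw ephyz kdbz eobca ehmow butc jvvev ahge jjf umo jtp
Hunk 3: at line 5 remove [jvvev] add [orw,tnzzm] -> 12 lines: xyfw ephyz kdbz eobca ehmow butc orw tnzzm ahge jjf umo jtp
Final line count: 12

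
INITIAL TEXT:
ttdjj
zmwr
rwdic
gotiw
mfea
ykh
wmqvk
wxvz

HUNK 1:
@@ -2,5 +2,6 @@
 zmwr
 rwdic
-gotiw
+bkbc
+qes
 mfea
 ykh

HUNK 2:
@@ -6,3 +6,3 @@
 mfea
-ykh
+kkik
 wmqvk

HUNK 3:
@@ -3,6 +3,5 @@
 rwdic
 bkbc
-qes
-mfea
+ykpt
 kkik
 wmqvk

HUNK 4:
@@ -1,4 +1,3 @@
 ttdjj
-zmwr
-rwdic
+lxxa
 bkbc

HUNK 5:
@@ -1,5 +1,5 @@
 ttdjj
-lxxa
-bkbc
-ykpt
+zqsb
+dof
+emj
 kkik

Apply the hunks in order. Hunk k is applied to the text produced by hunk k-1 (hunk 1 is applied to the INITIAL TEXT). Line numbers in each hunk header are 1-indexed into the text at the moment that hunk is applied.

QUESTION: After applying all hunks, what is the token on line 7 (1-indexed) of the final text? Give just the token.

Answer: wxvz

Derivation:
Hunk 1: at line 2 remove [gotiw] add [bkbc,qes] -> 9 lines: ttdjj zmwr rwdic bkbc qes mfea ykh wmqvk wxvz
Hunk 2: at line 6 remove [ykh] add [kkik] -> 9 lines: ttdjj zmwr rwdic bkbc qes mfea kkik wmqvk wxvz
Hunk 3: at line 3 remove [qes,mfea] add [ykpt] -> 8 lines: ttdjj zmwr rwdic bkbc ykpt kkik wmqvk wxvz
Hunk 4: at line 1 remove [zmwr,rwdic] add [lxxa] -> 7 lines: ttdjj lxxa bkbc ykpt kkik wmqvk wxvz
Hunk 5: at line 1 remove [lxxa,bkbc,ykpt] add [zqsb,dof,emj] -> 7 lines: ttdjj zqsb dof emj kkik wmqvk wxvz
Final line 7: wxvz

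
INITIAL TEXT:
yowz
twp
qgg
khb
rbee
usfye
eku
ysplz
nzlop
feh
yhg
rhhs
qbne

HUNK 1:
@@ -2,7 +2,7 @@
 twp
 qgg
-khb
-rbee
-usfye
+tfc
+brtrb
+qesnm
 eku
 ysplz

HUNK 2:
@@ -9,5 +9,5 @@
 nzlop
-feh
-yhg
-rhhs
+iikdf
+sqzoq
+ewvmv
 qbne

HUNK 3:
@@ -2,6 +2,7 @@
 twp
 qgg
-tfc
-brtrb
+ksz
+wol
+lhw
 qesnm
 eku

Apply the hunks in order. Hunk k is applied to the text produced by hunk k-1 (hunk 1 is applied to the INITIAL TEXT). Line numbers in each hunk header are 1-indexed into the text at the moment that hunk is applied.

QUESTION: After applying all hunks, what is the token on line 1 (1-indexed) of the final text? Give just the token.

Answer: yowz

Derivation:
Hunk 1: at line 2 remove [khb,rbee,usfye] add [tfc,brtrb,qesnm] -> 13 lines: yowz twp qgg tfc brtrb qesnm eku ysplz nzlop feh yhg rhhs qbne
Hunk 2: at line 9 remove [feh,yhg,rhhs] add [iikdf,sqzoq,ewvmv] -> 13 lines: yowz twp qgg tfc brtrb qesnm eku ysplz nzlop iikdf sqzoq ewvmv qbne
Hunk 3: at line 2 remove [tfc,brtrb] add [ksz,wol,lhw] -> 14 lines: yowz twp qgg ksz wol lhw qesnm eku ysplz nzlop iikdf sqzoq ewvmv qbne
Final line 1: yowz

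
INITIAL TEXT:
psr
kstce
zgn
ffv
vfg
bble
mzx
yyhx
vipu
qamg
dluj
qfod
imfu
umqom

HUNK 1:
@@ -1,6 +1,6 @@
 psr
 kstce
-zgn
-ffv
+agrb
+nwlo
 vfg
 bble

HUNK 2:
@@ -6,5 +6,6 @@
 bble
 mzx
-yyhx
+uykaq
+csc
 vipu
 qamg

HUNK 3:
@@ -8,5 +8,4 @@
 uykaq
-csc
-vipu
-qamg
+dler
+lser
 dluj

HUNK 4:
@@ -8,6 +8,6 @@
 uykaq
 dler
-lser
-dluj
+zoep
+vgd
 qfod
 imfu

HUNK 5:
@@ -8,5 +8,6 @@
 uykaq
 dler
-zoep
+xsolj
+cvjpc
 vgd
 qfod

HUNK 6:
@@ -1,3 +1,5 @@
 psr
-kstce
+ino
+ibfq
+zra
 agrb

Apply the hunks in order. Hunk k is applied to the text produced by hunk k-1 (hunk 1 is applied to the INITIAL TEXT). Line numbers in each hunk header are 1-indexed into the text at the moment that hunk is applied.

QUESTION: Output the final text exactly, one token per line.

Answer: psr
ino
ibfq
zra
agrb
nwlo
vfg
bble
mzx
uykaq
dler
xsolj
cvjpc
vgd
qfod
imfu
umqom

Derivation:
Hunk 1: at line 1 remove [zgn,ffv] add [agrb,nwlo] -> 14 lines: psr kstce agrb nwlo vfg bble mzx yyhx vipu qamg dluj qfod imfu umqom
Hunk 2: at line 6 remove [yyhx] add [uykaq,csc] -> 15 lines: psr kstce agrb nwlo vfg bble mzx uykaq csc vipu qamg dluj qfod imfu umqom
Hunk 3: at line 8 remove [csc,vipu,qamg] add [dler,lser] -> 14 lines: psr kstce agrb nwlo vfg bble mzx uykaq dler lser dluj qfod imfu umqom
Hunk 4: at line 8 remove [lser,dluj] add [zoep,vgd] -> 14 lines: psr kstce agrb nwlo vfg bble mzx uykaq dler zoep vgd qfod imfu umqom
Hunk 5: at line 8 remove [zoep] add [xsolj,cvjpc] -> 15 lines: psr kstce agrb nwlo vfg bble mzx uykaq dler xsolj cvjpc vgd qfod imfu umqom
Hunk 6: at line 1 remove [kstce] add [ino,ibfq,zra] -> 17 lines: psr ino ibfq zra agrb nwlo vfg bble mzx uykaq dler xsolj cvjpc vgd qfod imfu umqom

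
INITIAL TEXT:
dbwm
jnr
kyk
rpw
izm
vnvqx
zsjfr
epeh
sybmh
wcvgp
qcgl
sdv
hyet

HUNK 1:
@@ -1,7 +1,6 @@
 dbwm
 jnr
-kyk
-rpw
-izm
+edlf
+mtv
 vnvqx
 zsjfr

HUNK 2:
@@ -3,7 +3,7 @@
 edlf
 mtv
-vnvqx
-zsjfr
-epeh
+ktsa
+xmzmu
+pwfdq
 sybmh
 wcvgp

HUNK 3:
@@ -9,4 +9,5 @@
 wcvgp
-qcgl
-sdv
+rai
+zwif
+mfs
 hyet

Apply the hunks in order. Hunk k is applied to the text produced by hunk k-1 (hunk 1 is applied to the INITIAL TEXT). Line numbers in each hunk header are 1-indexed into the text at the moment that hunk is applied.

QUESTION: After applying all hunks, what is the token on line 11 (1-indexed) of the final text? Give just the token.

Hunk 1: at line 1 remove [kyk,rpw,izm] add [edlf,mtv] -> 12 lines: dbwm jnr edlf mtv vnvqx zsjfr epeh sybmh wcvgp qcgl sdv hyet
Hunk 2: at line 3 remove [vnvqx,zsjfr,epeh] add [ktsa,xmzmu,pwfdq] -> 12 lines: dbwm jnr edlf mtv ktsa xmzmu pwfdq sybmh wcvgp qcgl sdv hyet
Hunk 3: at line 9 remove [qcgl,sdv] add [rai,zwif,mfs] -> 13 lines: dbwm jnr edlf mtv ktsa xmzmu pwfdq sybmh wcvgp rai zwif mfs hyet
Final line 11: zwif

Answer: zwif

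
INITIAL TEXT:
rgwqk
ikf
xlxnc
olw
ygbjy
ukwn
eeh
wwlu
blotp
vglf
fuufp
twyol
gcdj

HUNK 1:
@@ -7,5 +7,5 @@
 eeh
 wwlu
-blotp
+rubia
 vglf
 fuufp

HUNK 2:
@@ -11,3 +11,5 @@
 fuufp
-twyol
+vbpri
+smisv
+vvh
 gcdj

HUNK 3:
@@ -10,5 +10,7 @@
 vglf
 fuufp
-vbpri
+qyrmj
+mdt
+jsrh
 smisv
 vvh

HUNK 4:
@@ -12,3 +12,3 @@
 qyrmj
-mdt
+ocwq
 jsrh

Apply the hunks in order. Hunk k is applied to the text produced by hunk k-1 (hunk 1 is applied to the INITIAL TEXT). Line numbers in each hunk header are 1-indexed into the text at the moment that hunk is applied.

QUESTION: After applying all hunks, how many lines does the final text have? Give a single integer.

Hunk 1: at line 7 remove [blotp] add [rubia] -> 13 lines: rgwqk ikf xlxnc olw ygbjy ukwn eeh wwlu rubia vglf fuufp twyol gcdj
Hunk 2: at line 11 remove [twyol] add [vbpri,smisv,vvh] -> 15 lines: rgwqk ikf xlxnc olw ygbjy ukwn eeh wwlu rubia vglf fuufp vbpri smisv vvh gcdj
Hunk 3: at line 10 remove [vbpri] add [qyrmj,mdt,jsrh] -> 17 lines: rgwqk ikf xlxnc olw ygbjy ukwn eeh wwlu rubia vglf fuufp qyrmj mdt jsrh smisv vvh gcdj
Hunk 4: at line 12 remove [mdt] add [ocwq] -> 17 lines: rgwqk ikf xlxnc olw ygbjy ukwn eeh wwlu rubia vglf fuufp qyrmj ocwq jsrh smisv vvh gcdj
Final line count: 17

Answer: 17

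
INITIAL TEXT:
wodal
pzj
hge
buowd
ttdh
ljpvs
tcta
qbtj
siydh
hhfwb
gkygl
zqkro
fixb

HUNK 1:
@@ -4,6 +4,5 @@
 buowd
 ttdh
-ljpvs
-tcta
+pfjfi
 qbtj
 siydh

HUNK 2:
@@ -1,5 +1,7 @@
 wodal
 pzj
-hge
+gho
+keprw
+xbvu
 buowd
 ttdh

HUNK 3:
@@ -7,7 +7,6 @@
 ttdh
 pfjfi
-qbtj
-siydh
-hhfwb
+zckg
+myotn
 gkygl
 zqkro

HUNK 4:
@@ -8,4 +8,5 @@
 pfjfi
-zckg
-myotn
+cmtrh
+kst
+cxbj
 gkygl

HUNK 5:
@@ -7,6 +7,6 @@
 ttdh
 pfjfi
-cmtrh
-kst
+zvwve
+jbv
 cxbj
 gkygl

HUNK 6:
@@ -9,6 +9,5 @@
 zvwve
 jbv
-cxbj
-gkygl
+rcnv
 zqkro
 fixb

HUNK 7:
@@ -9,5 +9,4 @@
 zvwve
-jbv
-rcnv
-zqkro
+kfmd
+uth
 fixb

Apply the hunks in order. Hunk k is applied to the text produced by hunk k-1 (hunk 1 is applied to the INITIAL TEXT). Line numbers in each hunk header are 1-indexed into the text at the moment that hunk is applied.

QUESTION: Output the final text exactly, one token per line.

Hunk 1: at line 4 remove [ljpvs,tcta] add [pfjfi] -> 12 lines: wodal pzj hge buowd ttdh pfjfi qbtj siydh hhfwb gkygl zqkro fixb
Hunk 2: at line 1 remove [hge] add [gho,keprw,xbvu] -> 14 lines: wodal pzj gho keprw xbvu buowd ttdh pfjfi qbtj siydh hhfwb gkygl zqkro fixb
Hunk 3: at line 7 remove [qbtj,siydh,hhfwb] add [zckg,myotn] -> 13 lines: wodal pzj gho keprw xbvu buowd ttdh pfjfi zckg myotn gkygl zqkro fixb
Hunk 4: at line 8 remove [zckg,myotn] add [cmtrh,kst,cxbj] -> 14 lines: wodal pzj gho keprw xbvu buowd ttdh pfjfi cmtrh kst cxbj gkygl zqkro fixb
Hunk 5: at line 7 remove [cmtrh,kst] add [zvwve,jbv] -> 14 lines: wodal pzj gho keprw xbvu buowd ttdh pfjfi zvwve jbv cxbj gkygl zqkro fixb
Hunk 6: at line 9 remove [cxbj,gkygl] add [rcnv] -> 13 lines: wodal pzj gho keprw xbvu buowd ttdh pfjfi zvwve jbv rcnv zqkro fixb
Hunk 7: at line 9 remove [jbv,rcnv,zqkro] add [kfmd,uth] -> 12 lines: wodal pzj gho keprw xbvu buowd ttdh pfjfi zvwve kfmd uth fixb

Answer: wodal
pzj
gho
keprw
xbvu
buowd
ttdh
pfjfi
zvwve
kfmd
uth
fixb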